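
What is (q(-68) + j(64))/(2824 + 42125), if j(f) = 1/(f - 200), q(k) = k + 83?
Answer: 2039/6113064 ≈ 0.00033355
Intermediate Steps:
q(k) = 83 + k
j(f) = 1/(-200 + f)
(q(-68) + j(64))/(2824 + 42125) = ((83 - 68) + 1/(-200 + 64))/(2824 + 42125) = (15 + 1/(-136))/44949 = (15 - 1/136)*(1/44949) = (2039/136)*(1/44949) = 2039/6113064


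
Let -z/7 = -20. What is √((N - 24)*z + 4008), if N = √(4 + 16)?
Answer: 2*√(162 + 70*√5) ≈ 35.695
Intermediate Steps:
N = 2*√5 (N = √20 = 2*√5 ≈ 4.4721)
z = 140 (z = -7*(-20) = 140)
√((N - 24)*z + 4008) = √((2*√5 - 24)*140 + 4008) = √((-24 + 2*√5)*140 + 4008) = √((-3360 + 280*√5) + 4008) = √(648 + 280*√5)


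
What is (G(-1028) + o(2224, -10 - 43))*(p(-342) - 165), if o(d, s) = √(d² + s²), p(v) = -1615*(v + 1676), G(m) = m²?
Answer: -2276920386800 - 2154575*√4948985 ≈ -2.2817e+12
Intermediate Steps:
p(v) = -2706740 - 1615*v (p(v) = -1615*(1676 + v) = -2706740 - 1615*v)
(G(-1028) + o(2224, -10 - 43))*(p(-342) - 165) = ((-1028)² + √(2224² + (-10 - 43)²))*((-2706740 - 1615*(-342)) - 165) = (1056784 + √(4946176 + (-53)²))*((-2706740 + 552330) - 165) = (1056784 + √(4946176 + 2809))*(-2154410 - 165) = (1056784 + √4948985)*(-2154575) = -2276920386800 - 2154575*√4948985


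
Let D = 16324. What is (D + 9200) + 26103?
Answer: 51627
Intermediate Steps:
(D + 9200) + 26103 = (16324 + 9200) + 26103 = 25524 + 26103 = 51627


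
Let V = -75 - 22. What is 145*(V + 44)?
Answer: -7685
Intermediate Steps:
V = -97
145*(V + 44) = 145*(-97 + 44) = 145*(-53) = -7685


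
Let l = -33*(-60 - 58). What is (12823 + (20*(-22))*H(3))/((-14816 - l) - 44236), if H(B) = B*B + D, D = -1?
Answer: -3101/20982 ≈ -0.14779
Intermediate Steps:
l = 3894 (l = -33*(-118) = 3894)
H(B) = -1 + B² (H(B) = B*B - 1 = B² - 1 = -1 + B²)
(12823 + (20*(-22))*H(3))/((-14816 - l) - 44236) = (12823 + (20*(-22))*(-1 + 3²))/((-14816 - 1*3894) - 44236) = (12823 - 440*(-1 + 9))/((-14816 - 3894) - 44236) = (12823 - 440*8)/(-18710 - 44236) = (12823 - 3520)/(-62946) = 9303*(-1/62946) = -3101/20982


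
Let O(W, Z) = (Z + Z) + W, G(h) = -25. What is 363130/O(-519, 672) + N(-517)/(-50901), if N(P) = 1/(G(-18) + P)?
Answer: 222625658473/505786270 ≈ 440.16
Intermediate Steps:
O(W, Z) = W + 2*Z (O(W, Z) = 2*Z + W = W + 2*Z)
N(P) = 1/(-25 + P)
363130/O(-519, 672) + N(-517)/(-50901) = 363130/(-519 + 2*672) + 1/(-25 - 517*(-50901)) = 363130/(-519 + 1344) - 1/50901/(-542) = 363130/825 - 1/542*(-1/50901) = 363130*(1/825) + 1/27588342 = 72626/165 + 1/27588342 = 222625658473/505786270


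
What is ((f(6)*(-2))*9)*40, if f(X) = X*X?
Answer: -25920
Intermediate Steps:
f(X) = X²
((f(6)*(-2))*9)*40 = ((6²*(-2))*9)*40 = ((36*(-2))*9)*40 = -72*9*40 = -648*40 = -25920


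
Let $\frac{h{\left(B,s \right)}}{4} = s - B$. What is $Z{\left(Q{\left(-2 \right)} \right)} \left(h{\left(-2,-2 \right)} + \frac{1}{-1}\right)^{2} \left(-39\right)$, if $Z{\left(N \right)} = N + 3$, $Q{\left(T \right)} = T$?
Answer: $-39$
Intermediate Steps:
$h{\left(B,s \right)} = - 4 B + 4 s$ ($h{\left(B,s \right)} = 4 \left(s - B\right) = - 4 B + 4 s$)
$Z{\left(N \right)} = 3 + N$
$Z{\left(Q{\left(-2 \right)} \right)} \left(h{\left(-2,-2 \right)} + \frac{1}{-1}\right)^{2} \left(-39\right) = \left(3 - 2\right) \left(\left(\left(-4\right) \left(-2\right) + 4 \left(-2\right)\right) + \frac{1}{-1}\right)^{2} \left(-39\right) = 1 \left(\left(8 - 8\right) - 1\right)^{2} \left(-39\right) = 1 \left(0 - 1\right)^{2} \left(-39\right) = 1 \left(-1\right)^{2} \left(-39\right) = 1 \cdot 1 \left(-39\right) = 1 \left(-39\right) = -39$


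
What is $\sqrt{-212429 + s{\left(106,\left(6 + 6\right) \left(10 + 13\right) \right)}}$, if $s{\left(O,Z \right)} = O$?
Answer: $i \sqrt{212323} \approx 460.79 i$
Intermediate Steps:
$\sqrt{-212429 + s{\left(106,\left(6 + 6\right) \left(10 + 13\right) \right)}} = \sqrt{-212429 + 106} = \sqrt{-212323} = i \sqrt{212323}$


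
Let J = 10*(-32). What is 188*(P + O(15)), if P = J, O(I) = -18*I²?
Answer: -821560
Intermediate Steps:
J = -320
P = -320
188*(P + O(15)) = 188*(-320 - 18*15²) = 188*(-320 - 18*225) = 188*(-320 - 4050) = 188*(-4370) = -821560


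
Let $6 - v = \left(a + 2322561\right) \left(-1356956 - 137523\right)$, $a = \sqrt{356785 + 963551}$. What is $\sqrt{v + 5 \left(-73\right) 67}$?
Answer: $\sqrt{3471018616270 + 17933748 \sqrt{9169}} \approx 1.8635 \cdot 10^{6}$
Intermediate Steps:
$a = 12 \sqrt{9169}$ ($a = \sqrt{1320336} = 12 \sqrt{9169} \approx 1149.1$)
$v = 3471018640725 + 17933748 \sqrt{9169}$ ($v = 6 - \left(12 \sqrt{9169} + 2322561\right) \left(-1356956 - 137523\right) = 6 - \left(2322561 + 12 \sqrt{9169}\right) \left(-1494479\right) = 6 - \left(-3471018640719 - 17933748 \sqrt{9169}\right) = 6 + \left(3471018640719 + 17933748 \sqrt{9169}\right) = 3471018640725 + 17933748 \sqrt{9169} \approx 3.4727 \cdot 10^{12}$)
$\sqrt{v + 5 \left(-73\right) 67} = \sqrt{\left(3471018640725 + 17933748 \sqrt{9169}\right) + 5 \left(-73\right) 67} = \sqrt{\left(3471018640725 + 17933748 \sqrt{9169}\right) - 24455} = \sqrt{3471018616270 + 17933748 \sqrt{9169}}$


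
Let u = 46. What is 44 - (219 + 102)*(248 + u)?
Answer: -94330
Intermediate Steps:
44 - (219 + 102)*(248 + u) = 44 - (219 + 102)*(248 + 46) = 44 - 321*294 = 44 - 1*94374 = 44 - 94374 = -94330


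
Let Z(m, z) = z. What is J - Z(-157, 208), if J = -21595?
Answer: -21803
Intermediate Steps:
J - Z(-157, 208) = -21595 - 1*208 = -21595 - 208 = -21803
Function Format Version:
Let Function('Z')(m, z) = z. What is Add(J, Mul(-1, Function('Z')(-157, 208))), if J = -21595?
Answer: -21803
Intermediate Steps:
Add(J, Mul(-1, Function('Z')(-157, 208))) = Add(-21595, Mul(-1, 208)) = Add(-21595, -208) = -21803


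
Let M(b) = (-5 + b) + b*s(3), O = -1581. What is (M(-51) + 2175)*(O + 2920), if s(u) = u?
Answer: 2632474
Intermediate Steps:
M(b) = -5 + 4*b (M(b) = (-5 + b) + b*3 = (-5 + b) + 3*b = -5 + 4*b)
(M(-51) + 2175)*(O + 2920) = ((-5 + 4*(-51)) + 2175)*(-1581 + 2920) = ((-5 - 204) + 2175)*1339 = (-209 + 2175)*1339 = 1966*1339 = 2632474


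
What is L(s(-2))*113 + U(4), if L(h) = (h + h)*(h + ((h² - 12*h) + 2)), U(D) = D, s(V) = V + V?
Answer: -56044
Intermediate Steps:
s(V) = 2*V
L(h) = 2*h*(2 + h² - 11*h) (L(h) = (2*h)*(h + (2 + h² - 12*h)) = (2*h)*(2 + h² - 11*h) = 2*h*(2 + h² - 11*h))
L(s(-2))*113 + U(4) = (2*(2*(-2))*(2 + (2*(-2))² - 22*(-2)))*113 + 4 = (2*(-4)*(2 + (-4)² - 11*(-4)))*113 + 4 = (2*(-4)*(2 + 16 + 44))*113 + 4 = (2*(-4)*62)*113 + 4 = -496*113 + 4 = -56048 + 4 = -56044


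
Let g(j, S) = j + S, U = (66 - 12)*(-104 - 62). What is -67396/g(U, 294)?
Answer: 33698/4335 ≈ 7.7735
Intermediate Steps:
U = -8964 (U = 54*(-166) = -8964)
g(j, S) = S + j
-67396/g(U, 294) = -67396/(294 - 8964) = -67396/(-8670) = -67396*(-1/8670) = 33698/4335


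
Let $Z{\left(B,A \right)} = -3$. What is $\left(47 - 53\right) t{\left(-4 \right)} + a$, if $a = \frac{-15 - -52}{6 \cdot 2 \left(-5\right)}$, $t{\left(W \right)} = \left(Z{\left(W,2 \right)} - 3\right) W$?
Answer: $- \frac{8677}{60} \approx -144.62$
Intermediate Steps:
$t{\left(W \right)} = - 6 W$ ($t{\left(W \right)} = \left(-3 - 3\right) W = - 6 W$)
$a = - \frac{37}{60}$ ($a = \frac{-15 + 52}{12 \left(-5\right)} = \frac{37}{-60} = 37 \left(- \frac{1}{60}\right) = - \frac{37}{60} \approx -0.61667$)
$\left(47 - 53\right) t{\left(-4 \right)} + a = \left(47 - 53\right) \left(\left(-6\right) \left(-4\right)\right) - \frac{37}{60} = \left(-6\right) 24 - \frac{37}{60} = -144 - \frac{37}{60} = - \frac{8677}{60}$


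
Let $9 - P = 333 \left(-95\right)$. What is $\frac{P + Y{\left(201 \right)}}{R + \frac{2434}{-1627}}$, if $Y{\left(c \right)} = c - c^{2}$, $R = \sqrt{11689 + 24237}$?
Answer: $- \frac{5647128268}{15849138683} - \frac{3774805954 \sqrt{35926}}{15849138683} \approx -45.5$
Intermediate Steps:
$R = \sqrt{35926} \approx 189.54$
$P = 31644$ ($P = 9 - 333 \left(-95\right) = 9 - -31635 = 9 + 31635 = 31644$)
$\frac{P + Y{\left(201 \right)}}{R + \frac{2434}{-1627}} = \frac{31644 + 201 \left(1 - 201\right)}{\sqrt{35926} + \frac{2434}{-1627}} = \frac{31644 + 201 \left(1 - 201\right)}{\sqrt{35926} + 2434 \left(- \frac{1}{1627}\right)} = \frac{31644 + 201 \left(-200\right)}{\sqrt{35926} - \frac{2434}{1627}} = \frac{31644 - 40200}{- \frac{2434}{1627} + \sqrt{35926}} = - \frac{8556}{- \frac{2434}{1627} + \sqrt{35926}}$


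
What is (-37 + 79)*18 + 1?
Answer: 757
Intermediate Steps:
(-37 + 79)*18 + 1 = 42*18 + 1 = 756 + 1 = 757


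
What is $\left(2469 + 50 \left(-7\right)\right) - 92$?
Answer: $2027$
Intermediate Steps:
$\left(2469 + 50 \left(-7\right)\right) - 92 = \left(2469 - 350\right) - 92 = 2119 - 92 = 2027$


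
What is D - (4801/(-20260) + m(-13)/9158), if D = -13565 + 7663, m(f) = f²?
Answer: -547511455271/92770540 ≈ -5901.8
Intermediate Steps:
D = -5902
D - (4801/(-20260) + m(-13)/9158) = -5902 - (4801/(-20260) + (-13)²/9158) = -5902 - (4801*(-1/20260) + 169*(1/9158)) = -5902 - (-4801/20260 + 169/9158) = -5902 - 1*(-20271809/92770540) = -5902 + 20271809/92770540 = -547511455271/92770540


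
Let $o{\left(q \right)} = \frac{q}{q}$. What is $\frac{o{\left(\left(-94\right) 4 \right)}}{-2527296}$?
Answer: $- \frac{1}{2527296} \approx -3.9568 \cdot 10^{-7}$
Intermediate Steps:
$o{\left(q \right)} = 1$
$\frac{o{\left(\left(-94\right) 4 \right)}}{-2527296} = 1 \frac{1}{-2527296} = 1 \left(- \frac{1}{2527296}\right) = - \frac{1}{2527296}$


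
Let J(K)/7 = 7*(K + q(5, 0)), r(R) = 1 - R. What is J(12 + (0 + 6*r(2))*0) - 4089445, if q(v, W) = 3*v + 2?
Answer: -4088024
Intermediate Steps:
q(v, W) = 2 + 3*v
J(K) = 833 + 49*K (J(K) = 7*(7*(K + (2 + 3*5))) = 7*(7*(K + (2 + 15))) = 7*(7*(K + 17)) = 7*(7*(17 + K)) = 7*(119 + 7*K) = 833 + 49*K)
J(12 + (0 + 6*r(2))*0) - 4089445 = (833 + 49*(12 + (0 + 6*(1 - 1*2))*0)) - 4089445 = (833 + 49*(12 + (0 + 6*(1 - 2))*0)) - 4089445 = (833 + 49*(12 + (0 + 6*(-1))*0)) - 4089445 = (833 + 49*(12 + (0 - 6)*0)) - 4089445 = (833 + 49*(12 - 6*0)) - 4089445 = (833 + 49*(12 + 0)) - 4089445 = (833 + 49*12) - 4089445 = (833 + 588) - 4089445 = 1421 - 4089445 = -4088024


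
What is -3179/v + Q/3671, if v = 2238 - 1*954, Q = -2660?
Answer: -15085549/4713564 ≈ -3.2005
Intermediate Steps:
v = 1284 (v = 2238 - 954 = 1284)
-3179/v + Q/3671 = -3179/1284 - 2660/3671 = -15085549/4713564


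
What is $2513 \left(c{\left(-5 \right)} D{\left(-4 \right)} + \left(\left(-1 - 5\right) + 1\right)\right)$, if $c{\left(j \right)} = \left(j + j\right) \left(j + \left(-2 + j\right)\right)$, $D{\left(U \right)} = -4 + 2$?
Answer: $-615685$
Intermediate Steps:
$D{\left(U \right)} = -2$
$c{\left(j \right)} = 2 j \left(-2 + 2 j\right)$
$2513 \left(c{\left(-5 \right)} D{\left(-4 \right)} + \left(\left(-1 - 5\right) + 1\right)\right) = 2513 \left(4 \left(-5\right) \left(-1 - 5\right) \left(-2\right) + \left(\left(-1 - 5\right) + 1\right)\right) = 2513 \left(4 \left(-5\right) \left(-6\right) \left(-2\right) + \left(-6 + 1\right)\right) = 2513 \left(120 \left(-2\right) - 5\right) = 2513 \left(-240 - 5\right) = 2513 \left(-245\right) = -615685$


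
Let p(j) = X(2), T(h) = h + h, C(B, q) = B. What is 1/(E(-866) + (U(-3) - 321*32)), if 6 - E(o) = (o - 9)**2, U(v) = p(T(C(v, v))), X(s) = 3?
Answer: -1/775888 ≈ -1.2888e-6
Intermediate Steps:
T(h) = 2*h
p(j) = 3
U(v) = 3
E(o) = 6 - (-9 + o)**2 (E(o) = 6 - (o - 9)**2 = 6 - (-9 + o)**2)
1/(E(-866) + (U(-3) - 321*32)) = 1/((6 - (-9 - 866)**2) + (3 - 321*32)) = 1/((6 - 1*(-875)**2) + (3 - 10272)) = 1/((6 - 1*765625) - 10269) = 1/((6 - 765625) - 10269) = 1/(-765619 - 10269) = 1/(-775888) = -1/775888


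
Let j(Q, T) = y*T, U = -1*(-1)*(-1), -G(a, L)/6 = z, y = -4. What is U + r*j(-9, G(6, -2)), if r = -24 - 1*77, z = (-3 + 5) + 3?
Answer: -12121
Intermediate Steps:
z = 5 (z = 2 + 3 = 5)
G(a, L) = -30 (G(a, L) = -6*5 = -30)
U = -1 (U = 1*(-1) = -1)
r = -101 (r = -24 - 77 = -101)
j(Q, T) = -4*T
U + r*j(-9, G(6, -2)) = -1 - (-404)*(-30) = -1 - 101*120 = -1 - 12120 = -12121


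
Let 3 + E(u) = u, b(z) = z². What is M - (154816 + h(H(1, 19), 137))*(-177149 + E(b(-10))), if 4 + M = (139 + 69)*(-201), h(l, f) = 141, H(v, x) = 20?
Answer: 27435404952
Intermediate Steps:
E(u) = -3 + u
M = -41812 (M = -4 + (139 + 69)*(-201) = -4 + 208*(-201) = -4 - 41808 = -41812)
M - (154816 + h(H(1, 19), 137))*(-177149 + E(b(-10))) = -41812 - (154816 + 141)*(-177149 + (-3 + (-10)²)) = -41812 - 154957*(-177149 + (-3 + 100)) = -41812 - 154957*(-177149 + 97) = -41812 - 154957*(-177052) = -41812 - 1*(-27435446764) = -41812 + 27435446764 = 27435404952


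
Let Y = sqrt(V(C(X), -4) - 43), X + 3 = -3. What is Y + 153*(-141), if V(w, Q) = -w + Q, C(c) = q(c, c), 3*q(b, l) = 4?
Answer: -21573 + I*sqrt(435)/3 ≈ -21573.0 + 6.9522*I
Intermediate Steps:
q(b, l) = 4/3 (q(b, l) = (1/3)*4 = 4/3)
X = -6 (X = -3 - 3 = -6)
C(c) = 4/3
V(w, Q) = Q - w
Y = I*sqrt(435)/3 (Y = sqrt((-4 - 1*4/3) - 43) = sqrt((-4 - 4/3) - 43) = sqrt(-16/3 - 43) = sqrt(-145/3) = I*sqrt(435)/3 ≈ 6.9522*I)
Y + 153*(-141) = I*sqrt(435)/3 + 153*(-141) = I*sqrt(435)/3 - 21573 = -21573 + I*sqrt(435)/3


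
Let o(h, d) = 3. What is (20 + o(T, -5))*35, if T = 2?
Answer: 805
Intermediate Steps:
(20 + o(T, -5))*35 = (20 + 3)*35 = 23*35 = 805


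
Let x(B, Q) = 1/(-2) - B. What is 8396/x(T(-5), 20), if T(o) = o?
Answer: 16792/9 ≈ 1865.8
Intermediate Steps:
x(B, Q) = -½ - B
8396/x(T(-5), 20) = 8396/(-½ - 1*(-5)) = 8396/(-½ + 5) = 8396/(9/2) = 8396*(2/9) = 16792/9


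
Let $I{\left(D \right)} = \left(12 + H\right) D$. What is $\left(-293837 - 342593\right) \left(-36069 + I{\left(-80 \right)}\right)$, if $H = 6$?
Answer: $23871852870$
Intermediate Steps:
$I{\left(D \right)} = 18 D$ ($I{\left(D \right)} = \left(12 + 6\right) D = 18 D$)
$\left(-293837 - 342593\right) \left(-36069 + I{\left(-80 \right)}\right) = \left(-293837 - 342593\right) \left(-36069 + 18 \left(-80\right)\right) = - 636430 \left(-36069 - 1440\right) = \left(-636430\right) \left(-37509\right) = 23871852870$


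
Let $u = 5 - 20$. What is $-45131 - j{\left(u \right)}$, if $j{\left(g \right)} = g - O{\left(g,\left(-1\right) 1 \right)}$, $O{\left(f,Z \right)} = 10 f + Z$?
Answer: $-45267$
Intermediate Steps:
$O{\left(f,Z \right)} = Z + 10 f$
$u = -15$ ($u = 5 - 20 = -15$)
$j{\left(g \right)} = 1 - 9 g$ ($j{\left(g \right)} = g - \left(\left(-1\right) 1 + 10 g\right) = g - \left(-1 + 10 g\right) = 1 - 9 g$)
$-45131 - j{\left(u \right)} = -45131 - \left(1 - -135\right) = -45131 - \left(1 + 135\right) = -45131 - 136 = -45267$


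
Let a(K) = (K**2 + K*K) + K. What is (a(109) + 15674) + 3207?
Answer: 42752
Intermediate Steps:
a(K) = K + 2*K**2 (a(K) = (K**2 + K**2) + K = 2*K**2 + K = K + 2*K**2)
(a(109) + 15674) + 3207 = (109*(1 + 2*109) + 15674) + 3207 = (109*(1 + 218) + 15674) + 3207 = (109*219 + 15674) + 3207 = (23871 + 15674) + 3207 = 39545 + 3207 = 42752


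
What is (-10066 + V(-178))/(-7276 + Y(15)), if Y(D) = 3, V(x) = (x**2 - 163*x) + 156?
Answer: -50788/7273 ≈ -6.9831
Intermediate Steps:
V(x) = 156 + x**2 - 163*x
(-10066 + V(-178))/(-7276 + Y(15)) = (-10066 + (156 + (-178)**2 - 163*(-178)))/(-7276 + 3) = (-10066 + (156 + 31684 + 29014))/(-7273) = (-10066 + 60854)*(-1/7273) = 50788*(-1/7273) = -50788/7273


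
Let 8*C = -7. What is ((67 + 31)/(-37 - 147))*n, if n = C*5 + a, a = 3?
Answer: 539/736 ≈ 0.73234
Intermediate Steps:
C = -7/8 (C = (1/8)*(-7) = -7/8 ≈ -0.87500)
n = -11/8 (n = -7/8*5 + 3 = -35/8 + 3 = -11/8 ≈ -1.3750)
((67 + 31)/(-37 - 147))*n = ((67 + 31)/(-37 - 147))*(-11/8) = (98/(-184))*(-11/8) = (98*(-1/184))*(-11/8) = -49/92*(-11/8) = 539/736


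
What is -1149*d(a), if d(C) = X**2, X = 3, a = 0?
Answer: -10341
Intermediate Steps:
d(C) = 9 (d(C) = 3**2 = 9)
-1149*d(a) = -1149*9 = -10341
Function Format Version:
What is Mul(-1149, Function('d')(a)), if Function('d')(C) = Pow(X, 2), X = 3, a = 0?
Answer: -10341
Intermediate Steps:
Function('d')(C) = 9 (Function('d')(C) = Pow(3, 2) = 9)
Mul(-1149, Function('d')(a)) = Mul(-1149, 9) = -10341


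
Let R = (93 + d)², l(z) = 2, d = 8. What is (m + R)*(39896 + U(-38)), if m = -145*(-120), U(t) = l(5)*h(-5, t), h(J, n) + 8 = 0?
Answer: 1100727880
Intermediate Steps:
h(J, n) = -8 (h(J, n) = -8 + 0 = -8)
R = 10201 (R = (93 + 8)² = 101² = 10201)
U(t) = -16 (U(t) = 2*(-8) = -16)
m = 17400
(m + R)*(39896 + U(-38)) = (17400 + 10201)*(39896 - 16) = 27601*39880 = 1100727880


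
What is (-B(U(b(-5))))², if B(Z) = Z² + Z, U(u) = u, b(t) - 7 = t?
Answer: 36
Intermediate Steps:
b(t) = 7 + t
B(Z) = Z + Z²
(-B(U(b(-5))))² = (-(7 - 5)*(1 + (7 - 5)))² = (-2*(1 + 2))² = (-2*3)² = (-1*6)² = (-6)² = 36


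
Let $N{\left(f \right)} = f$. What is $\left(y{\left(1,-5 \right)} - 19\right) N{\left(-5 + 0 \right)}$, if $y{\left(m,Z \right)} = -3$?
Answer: $110$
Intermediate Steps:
$\left(y{\left(1,-5 \right)} - 19\right) N{\left(-5 + 0 \right)} = \left(-3 - 19\right) \left(-5 + 0\right) = \left(-22\right) \left(-5\right) = 110$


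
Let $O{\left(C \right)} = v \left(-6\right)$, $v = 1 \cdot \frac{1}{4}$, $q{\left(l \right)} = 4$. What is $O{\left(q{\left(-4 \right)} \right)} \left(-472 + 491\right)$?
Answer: $- \frac{57}{2} \approx -28.5$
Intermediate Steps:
$v = \frac{1}{4}$ ($v = 1 \cdot \frac{1}{4} = \frac{1}{4} \approx 0.25$)
$O{\left(C \right)} = - \frac{3}{2}$ ($O{\left(C \right)} = \frac{1}{4} \left(-6\right) = - \frac{3}{2}$)
$O{\left(q{\left(-4 \right)} \right)} \left(-472 + 491\right) = - \frac{3 \left(-472 + 491\right)}{2} = \left(- \frac{3}{2}\right) 19 = - \frac{57}{2}$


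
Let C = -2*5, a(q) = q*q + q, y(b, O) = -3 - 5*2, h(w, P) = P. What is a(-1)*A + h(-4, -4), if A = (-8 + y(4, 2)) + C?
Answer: -4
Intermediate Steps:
y(b, O) = -13 (y(b, O) = -3 - 10 = -13)
a(q) = q + q**2 (a(q) = q**2 + q = q + q**2)
C = -10
A = -31 (A = (-8 - 13) - 10 = -21 - 10 = -31)
a(-1)*A + h(-4, -4) = -(1 - 1)*(-31) - 4 = -1*0*(-31) - 4 = 0*(-31) - 4 = 0 - 4 = -4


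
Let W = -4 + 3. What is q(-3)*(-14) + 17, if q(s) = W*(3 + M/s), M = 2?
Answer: 149/3 ≈ 49.667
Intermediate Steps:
W = -1
q(s) = -3 - 2/s (q(s) = -(3 + 2/s) = -3 - 2/s)
q(-3)*(-14) + 17 = (-3 - 2/(-3))*(-14) + 17 = (-3 - 2*(-⅓))*(-14) + 17 = (-3 + ⅔)*(-14) + 17 = -7/3*(-14) + 17 = 98/3 + 17 = 149/3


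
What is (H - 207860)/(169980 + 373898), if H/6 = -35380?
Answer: -210070/271939 ≈ -0.77249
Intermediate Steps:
H = -212280 (H = 6*(-35380) = -212280)
(H - 207860)/(169980 + 373898) = (-212280 - 207860)/(169980 + 373898) = -420140/543878 = -420140*1/543878 = -210070/271939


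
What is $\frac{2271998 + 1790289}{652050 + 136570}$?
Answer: $\frac{4062287}{788620} \approx 5.1511$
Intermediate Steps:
$\frac{2271998 + 1790289}{652050 + 136570} = \frac{4062287}{788620}$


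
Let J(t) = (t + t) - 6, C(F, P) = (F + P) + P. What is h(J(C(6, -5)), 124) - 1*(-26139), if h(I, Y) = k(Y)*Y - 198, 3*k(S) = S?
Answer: 93199/3 ≈ 31066.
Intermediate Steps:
k(S) = S/3
C(F, P) = F + 2*P
J(t) = -6 + 2*t (J(t) = 2*t - 6 = -6 + 2*t)
h(I, Y) = -198 + Y²/3 (h(I, Y) = (Y/3)*Y - 198 = Y²/3 - 198 = -198 + Y²/3)
h(J(C(6, -5)), 124) - 1*(-26139) = (-198 + (⅓)*124²) - 1*(-26139) = (-198 + (⅓)*15376) + 26139 = (-198 + 15376/3) + 26139 = 14782/3 + 26139 = 93199/3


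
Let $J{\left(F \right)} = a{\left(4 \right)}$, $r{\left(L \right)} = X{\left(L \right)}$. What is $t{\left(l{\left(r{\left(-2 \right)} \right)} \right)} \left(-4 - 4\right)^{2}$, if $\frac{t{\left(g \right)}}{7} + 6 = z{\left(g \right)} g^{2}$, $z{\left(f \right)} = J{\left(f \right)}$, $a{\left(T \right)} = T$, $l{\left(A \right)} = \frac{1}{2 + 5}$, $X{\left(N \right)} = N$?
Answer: $- \frac{18560}{7} \approx -2651.4$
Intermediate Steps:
$r{\left(L \right)} = L$
$l{\left(A \right)} = \frac{1}{7}$
$J{\left(F \right)} = 4$
$z{\left(f \right)} = 4$
$t{\left(g \right)} = -42 + 28 g^{2}$ ($t{\left(g \right)} = -42 + 7 \cdot 4 g^{2} = -42 + 28 g^{2}$)
$t{\left(l{\left(r{\left(-2 \right)} \right)} \right)} \left(-4 - 4\right)^{2} = \left(-42 + \frac{28}{49}\right) \left(-4 - 4\right)^{2} = \left(-42 + 28 \cdot \frac{1}{49}\right) \left(-8\right)^{2} = \left(-42 + \frac{4}{7}\right) 64 = \left(- \frac{290}{7}\right) 64 = - \frac{18560}{7}$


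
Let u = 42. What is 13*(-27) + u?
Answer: -309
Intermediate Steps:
13*(-27) + u = 13*(-27) + 42 = -351 + 42 = -309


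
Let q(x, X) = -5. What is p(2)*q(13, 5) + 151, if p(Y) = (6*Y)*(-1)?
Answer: 211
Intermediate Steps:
p(Y) = -6*Y
p(2)*q(13, 5) + 151 = -6*2*(-5) + 151 = -12*(-5) + 151 = 60 + 151 = 211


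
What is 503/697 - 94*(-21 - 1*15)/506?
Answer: 1306583/176341 ≈ 7.4094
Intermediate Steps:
503/697 - 94*(-21 - 1*15)/506 = 503*(1/697) - 94*(-21 - 15)*(1/506) = 503/697 - 94*(-36)*(1/506) = 503/697 + 3384*(1/506) = 503/697 + 1692/253 = 1306583/176341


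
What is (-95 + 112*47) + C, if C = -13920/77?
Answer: 384093/77 ≈ 4988.2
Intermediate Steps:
C = -13920/77 ≈ -180.78
(-95 + 112*47) + C = (-95 + 112*47) - 13920/77 = (-95 + 5264) - 13920/77 = 5169 - 13920/77 = 384093/77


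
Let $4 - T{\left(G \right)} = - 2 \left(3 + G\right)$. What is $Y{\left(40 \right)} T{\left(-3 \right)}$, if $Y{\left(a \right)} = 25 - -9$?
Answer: $136$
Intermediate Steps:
$Y{\left(a \right)} = 34$ ($Y{\left(a \right)} = 25 + 9 = 34$)
$T{\left(G \right)} = 10 + 2 G$ ($T{\left(G \right)} = 4 - - 2 \left(3 + G\right) = 4 - \left(-6 - 2 G\right) = 4 + \left(6 + 2 G\right) = 10 + 2 G$)
$Y{\left(40 \right)} T{\left(-3 \right)} = 34 \left(10 + 2 \left(-3\right)\right) = 34 \left(10 - 6\right) = 34 \cdot 4 = 136$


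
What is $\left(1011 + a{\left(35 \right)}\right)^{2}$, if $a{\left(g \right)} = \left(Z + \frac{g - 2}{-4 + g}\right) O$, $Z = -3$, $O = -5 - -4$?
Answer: $\frac{986022801}{961} \approx 1.026 \cdot 10^{6}$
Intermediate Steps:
$O = -1$ ($O = -5 + 4 = -1$)
$a{\left(g \right)} = 3 - \frac{-2 + g}{-4 + g}$ ($a{\left(g \right)} = \left(-3 + \frac{g - 2}{-4 + g}\right) \left(-1\right) = \left(-3 + \frac{-2 + g}{-4 + g}\right) \left(-1\right) = 3 - \frac{-2 + g}{-4 + g}$)
$\left(1011 + a{\left(35 \right)}\right)^{2} = \left(1011 + \frac{2 \left(-5 + 35\right)}{-4 + 35}\right)^{2} = \left(1011 + 2 \cdot \frac{1}{31} \cdot 30\right)^{2} = \left(1011 + \frac{60}{31}\right)^{2} = \left(\frac{31401}{31}\right)^{2} = \frac{986022801}{961}$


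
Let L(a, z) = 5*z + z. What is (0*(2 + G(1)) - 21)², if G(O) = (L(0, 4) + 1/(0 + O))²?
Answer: 441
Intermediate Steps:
L(a, z) = 6*z
G(O) = (24 + 1/O)² (G(O) = (6*4 + 1/(0 + O))² = (24 + 1/O)²)
(0*(2 + G(1)) - 21)² = (0*(2 + (1 + 24*1)²/1²) - 21)² = (0*(2 + 1*(1 + 24)²) - 21)² = (0*(2 + 1*25²) - 21)² = (0*(2 + 1*625) - 21)² = (0*(2 + 625) - 21)² = (0*627 - 21)² = (0 - 21)² = (-21)² = 441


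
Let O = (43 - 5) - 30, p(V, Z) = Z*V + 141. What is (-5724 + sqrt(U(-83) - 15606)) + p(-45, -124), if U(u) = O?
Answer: -3 + I*sqrt(15598) ≈ -3.0 + 124.89*I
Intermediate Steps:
p(V, Z) = 141 + V*Z (p(V, Z) = V*Z + 141 = 141 + V*Z)
O = 8 (O = 38 - 30 = 8)
U(u) = 8
(-5724 + sqrt(U(-83) - 15606)) + p(-45, -124) = (-5724 + sqrt(8 - 15606)) + (141 - 45*(-124)) = (-5724 + sqrt(-15598)) + (141 + 5580) = (-5724 + I*sqrt(15598)) + 5721 = -3 + I*sqrt(15598)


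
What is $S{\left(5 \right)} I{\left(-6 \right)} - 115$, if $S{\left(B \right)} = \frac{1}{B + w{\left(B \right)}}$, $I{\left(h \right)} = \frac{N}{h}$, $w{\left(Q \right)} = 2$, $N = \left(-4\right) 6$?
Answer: $- \frac{801}{7} \approx -114.43$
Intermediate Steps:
$N = -24$
$I{\left(h \right)} = - \frac{24}{h}$
$S{\left(B \right)} = \frac{1}{2 + B}$ ($S{\left(B \right)} = \frac{1}{B + 2} = \frac{1}{2 + B}$)
$S{\left(5 \right)} I{\left(-6 \right)} - 115 = \frac{\left(-24\right) \frac{1}{-6}}{2 + 5} - 115 = \frac{\left(-24\right) \left(- \frac{1}{6}\right)}{7} - 115 = \frac{1}{7} \cdot 4 - 115 = \frac{4}{7} - 115 = - \frac{801}{7}$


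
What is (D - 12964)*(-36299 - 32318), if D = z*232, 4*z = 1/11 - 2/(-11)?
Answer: 9773119310/11 ≈ 8.8847e+8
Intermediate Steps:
z = 3/44 (z = (1/11 - 2/(-11))/4 = (1*(1/11) - 2*(-1/11))/4 = (1/11 + 2/11)/4 = (¼)*(3/11) = 3/44 ≈ 0.068182)
D = 174/11 (D = (3/44)*232 = 174/11 ≈ 15.818)
(D - 12964)*(-36299 - 32318) = (174/11 - 12964)*(-36299 - 32318) = -142430/11*(-68617) = 9773119310/11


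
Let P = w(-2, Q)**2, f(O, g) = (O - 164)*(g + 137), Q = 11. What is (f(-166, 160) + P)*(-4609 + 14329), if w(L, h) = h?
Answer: -951481080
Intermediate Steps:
f(O, g) = (-164 + O)*(137 + g)
P = 121 (P = 11**2 = 121)
(f(-166, 160) + P)*(-4609 + 14329) = ((-22468 - 164*160 + 137*(-166) - 166*160) + 121)*(-4609 + 14329) = ((-22468 - 26240 - 22742 - 26560) + 121)*9720 = (-98010 + 121)*9720 = -97889*9720 = -951481080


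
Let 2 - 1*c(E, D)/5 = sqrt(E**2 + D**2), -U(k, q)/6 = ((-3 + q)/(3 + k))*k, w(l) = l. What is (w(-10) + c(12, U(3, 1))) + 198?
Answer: 198 - 30*sqrt(5) ≈ 130.92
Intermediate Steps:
U(k, q) = -6*k*(-3 + q)/(3 + k) (U(k, q) = -6*(-3 + q)/(3 + k)*k = -6*k*(-3 + q)/(3 + k))
c(E, D) = 10 - 5*sqrt(D**2 + E**2) (c(E, D) = 10 - 5*sqrt(E**2 + D**2) = 10 - 5*sqrt(D**2 + E**2))
(w(-10) + c(12, U(3, 1))) + 198 = (-10 + (10 - 5*sqrt((6*3*(3 - 1*1)/(3 + 3))**2 + 12**2))) + 198 = (-10 + (10 - 5*sqrt((6*3*(3 - 1)/6)**2 + 144))) + 198 = (-10 + (10 - 5*sqrt((6*3*(1/6)*2)**2 + 144))) + 198 = (-10 + (10 - 5*sqrt(6**2 + 144))) + 198 = (-10 + (10 - 5*sqrt(36 + 144))) + 198 = (-10 + (10 - 30*sqrt(5))) + 198 = -30*sqrt(5) + 198 = 198 - 30*sqrt(5)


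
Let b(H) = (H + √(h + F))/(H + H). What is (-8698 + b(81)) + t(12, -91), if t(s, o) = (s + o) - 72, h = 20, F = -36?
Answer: -17697/2 + 2*I/81 ≈ -8848.5 + 0.024691*I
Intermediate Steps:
t(s, o) = -72 + o + s (t(s, o) = (o + s) - 72 = -72 + o + s)
b(H) = (H + 4*I)/(2*H) (b(H) = (H + √(20 - 36))/(H + H) = (H + √(-16))/((2*H)) = (H + 4*I)*(1/(2*H)) = (H + 4*I)/(2*H))
(-8698 + b(81)) + t(12, -91) = (-8698 + (½)*(81 + 4*I)/81) + (-72 - 91 + 12) = (-8698 + (½)*(1/81)*(81 + 4*I)) - 151 = (-8698 + (½ + 2*I/81)) - 151 = (-17395/2 + 2*I/81) - 151 = -17697/2 + 2*I/81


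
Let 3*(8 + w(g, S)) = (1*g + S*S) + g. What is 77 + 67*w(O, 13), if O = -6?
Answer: 9142/3 ≈ 3047.3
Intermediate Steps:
w(g, S) = -8 + S²/3 + 2*g/3 (w(g, S) = -8 + ((1*g + S*S) + g)/3 = -8 + ((g + S²) + g)/3 = -8 + (S² + 2*g)/3 = -8 + (S²/3 + 2*g/3) = -8 + S²/3 + 2*g/3)
77 + 67*w(O, 13) = 77 + 67*(-8 + (⅓)*13² + (⅔)*(-6)) = 77 + 67*(-8 + (⅓)*169 - 4) = 77 + 67*(-8 + 169/3 - 4) = 77 + 67*(133/3) = 77 + 8911/3 = 9142/3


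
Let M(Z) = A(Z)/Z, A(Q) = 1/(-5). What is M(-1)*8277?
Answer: 8277/5 ≈ 1655.4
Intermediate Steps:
A(Q) = -⅕
M(Z) = -1/(5*Z)
M(-1)*8277 = -⅕/(-1)*8277 = -⅕*(-1)*8277 = (⅕)*8277 = 8277/5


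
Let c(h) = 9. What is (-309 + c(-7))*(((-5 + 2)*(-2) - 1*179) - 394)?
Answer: 170100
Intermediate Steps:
(-309 + c(-7))*(((-5 + 2)*(-2) - 1*179) - 394) = (-309 + 9)*(((-5 + 2)*(-2) - 1*179) - 394) = -300*((-3*(-2) - 179) - 394) = -300*((6 - 179) - 394) = -300*(-173 - 394) = -300*(-567) = 170100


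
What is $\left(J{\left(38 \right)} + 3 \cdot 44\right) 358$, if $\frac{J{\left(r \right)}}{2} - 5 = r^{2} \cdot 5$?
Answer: $5220356$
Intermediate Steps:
$J{\left(r \right)} = 10 + 10 r^{2}$ ($J{\left(r \right)} = 10 + 2 r^{2} \cdot 5 = 10 + 2 \cdot 5 r^{2} = 10 + 10 r^{2}$)
$\left(J{\left(38 \right)} + 3 \cdot 44\right) 358 = \left(\left(10 + 10 \cdot 38^{2}\right) + 3 \cdot 44\right) 358 = \left(\left(10 + 10 \cdot 1444\right) + 132\right) 358 = \left(\left(10 + 14440\right) + 132\right) 358 = \left(14450 + 132\right) 358 = 14582 \cdot 358 = 5220356$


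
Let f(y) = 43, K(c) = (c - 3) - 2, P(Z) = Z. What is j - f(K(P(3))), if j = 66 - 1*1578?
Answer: -1555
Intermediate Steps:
K(c) = -5 + c (K(c) = (-3 + c) - 2 = -5 + c)
j = -1512 (j = 66 - 1578 = -1512)
j - f(K(P(3))) = -1512 - 1*43 = -1512 - 43 = -1555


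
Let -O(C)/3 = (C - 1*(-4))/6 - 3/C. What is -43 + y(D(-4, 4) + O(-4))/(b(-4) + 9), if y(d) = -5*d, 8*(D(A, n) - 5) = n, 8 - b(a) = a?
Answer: -3677/84 ≈ -43.774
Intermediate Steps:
b(a) = 8 - a
O(C) = -2 + 9/C - C/2 (O(C) = -3*((C - 1*(-4))/6 - 3/C) = -3*((C + 4)*(1/6) - 3/C) = -3*((4 + C)*(1/6) - 3/C) = -3*((2/3 + C/6) - 3/C) = -3*(2/3 - 3/C + C/6) = -2 + 9/C - C/2)
D(A, n) = 5 + n/8
-43 + y(D(-4, 4) + O(-4))/(b(-4) + 9) = -43 + (-5*((5 + (1/8)*4) + (-2 + 9/(-4) - 1/2*(-4))))/((8 - 1*(-4)) + 9) = -43 + (-5*((5 + 1/2) + (-2 + 9*(-1/4) + 2)))/((8 + 4) + 9) = -43 + (-5*(11/2 + (-2 - 9/4 + 2)))/(12 + 9) = -43 - 5*(11/2 - 9/4)/21 = -43 - 5*13/4*(1/21) = -43 - 65/4*1/21 = -43 - 65/84 = -3677/84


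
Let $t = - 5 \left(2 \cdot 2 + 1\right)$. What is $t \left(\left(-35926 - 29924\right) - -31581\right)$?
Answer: $856725$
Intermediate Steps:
$t = -25$ ($t = - 5 \left(4 + 1\right) = \left(-5\right) 5 = -25$)
$t \left(\left(-35926 - 29924\right) - -31581\right) = - 25 \left(\left(-35926 - 29924\right) - -31581\right) = - 25 \left(-65850 + 31581\right) = \left(-25\right) \left(-34269\right) = 856725$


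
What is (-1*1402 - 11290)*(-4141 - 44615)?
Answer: 618811152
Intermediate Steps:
(-1*1402 - 11290)*(-4141 - 44615) = (-1402 - 11290)*(-48756) = -12692*(-48756) = 618811152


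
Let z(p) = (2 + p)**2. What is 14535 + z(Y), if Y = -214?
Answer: 59479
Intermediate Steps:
14535 + z(Y) = 14535 + (2 - 214)**2 = 14535 + (-212)**2 = 14535 + 44944 = 59479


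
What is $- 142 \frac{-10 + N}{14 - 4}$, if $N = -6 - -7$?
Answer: $\frac{639}{5} \approx 127.8$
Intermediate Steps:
$N = 1$ ($N = -6 + 7 = 1$)
$- 142 \frac{-10 + N}{14 - 4} = - 142 \frac{-10 + 1}{14 - 4} = - 142 \left(- \frac{9}{10}\right) = - 142 \left(\left(-9\right) \frac{1}{10}\right) = \left(-142\right) \left(- \frac{9}{10}\right) = \frac{639}{5}$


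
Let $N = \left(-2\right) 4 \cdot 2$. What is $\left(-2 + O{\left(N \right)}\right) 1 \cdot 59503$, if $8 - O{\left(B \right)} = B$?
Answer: $1309066$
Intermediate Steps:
$N = -16$ ($N = \left(-8\right) 2 = -16$)
$O{\left(B \right)} = 8 - B$
$\left(-2 + O{\left(N \right)}\right) 1 \cdot 59503 = \left(-2 + \left(8 - -16\right)\right) 1 \cdot 59503 = \left(-2 + \left(8 + 16\right)\right) 1 \cdot 59503 = \left(-2 + 24\right) 1 \cdot 59503 = 22 \cdot 1 \cdot 59503 = 22 \cdot 59503 = 1309066$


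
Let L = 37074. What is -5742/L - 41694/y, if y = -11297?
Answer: 246815997/69804163 ≈ 3.5358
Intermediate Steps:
-5742/L - 41694/y = -5742/37074 - 41694/(-11297) = -5742*1/37074 - 41694*(-1/11297) = -957/6179 + 41694/11297 = 246815997/69804163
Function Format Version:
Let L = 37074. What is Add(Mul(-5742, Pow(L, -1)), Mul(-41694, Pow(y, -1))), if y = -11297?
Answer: Rational(246815997, 69804163) ≈ 3.5358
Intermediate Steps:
Add(Mul(-5742, Pow(L, -1)), Mul(-41694, Pow(y, -1))) = Add(Mul(-5742, Pow(37074, -1)), Mul(-41694, Pow(-11297, -1))) = Add(Mul(-5742, Rational(1, 37074)), Mul(-41694, Rational(-1, 11297))) = Add(Rational(-957, 6179), Rational(41694, 11297)) = Rational(246815997, 69804163)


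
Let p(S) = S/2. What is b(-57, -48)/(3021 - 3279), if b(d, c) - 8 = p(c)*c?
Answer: -580/129 ≈ -4.4961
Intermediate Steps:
p(S) = S/2 (p(S) = S*(½) = S/2)
b(d, c) = 8 + c²/2 (b(d, c) = 8 + (c/2)*c = 8 + c²/2)
b(-57, -48)/(3021 - 3279) = (8 + (½)*(-48)²)/(3021 - 3279) = (8 + (½)*2304)/(-258) = (8 + 1152)*(-1/258) = 1160*(-1/258) = -580/129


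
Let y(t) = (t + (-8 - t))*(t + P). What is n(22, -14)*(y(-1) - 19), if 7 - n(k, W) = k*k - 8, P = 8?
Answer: 35175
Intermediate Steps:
n(k, W) = 15 - k² (n(k, W) = 7 - (k*k - 8) = 7 - (k² - 8) = 7 - (-8 + k²) = 7 + (8 - k²) = 15 - k²)
y(t) = -64 - 8*t (y(t) = (t + (-8 - t))*(t + 8) = -8*(8 + t) = -64 - 8*t)
n(22, -14)*(y(-1) - 19) = (15 - 1*22²)*((-64 - 8*(-1)) - 19) = (15 - 1*484)*((-64 + 8) - 19) = (15 - 484)*(-56 - 19) = -469*(-75) = 35175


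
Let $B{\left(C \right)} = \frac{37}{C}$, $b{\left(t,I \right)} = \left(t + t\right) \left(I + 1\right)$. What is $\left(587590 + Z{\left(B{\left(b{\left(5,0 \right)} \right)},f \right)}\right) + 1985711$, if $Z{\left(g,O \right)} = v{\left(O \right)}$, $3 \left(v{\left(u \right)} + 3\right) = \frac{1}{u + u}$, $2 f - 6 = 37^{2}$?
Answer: $\frac{10614854251}{4125} \approx 2.5733 \cdot 10^{6}$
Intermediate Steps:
$f = \frac{1375}{2}$ ($f = 3 + \frac{37^{2}}{2} = 3 + \frac{1}{2} \cdot 1369 = 3 + \frac{1369}{2} = \frac{1375}{2} \approx 687.5$)
$b{\left(t,I \right)} = 2 t \left(1 + I\right)$
$v{\left(u \right)} = -3 + \frac{1}{6 u}$ ($v{\left(u \right)} = -3 + \frac{1}{3 \left(u + u\right)} = -3 + \frac{1}{3 \cdot 2 u} = -3 + \frac{\frac{1}{2} \frac{1}{u}}{3} = -3 + \frac{1}{6 u}$)
$Z{\left(g,O \right)} = -3 + \frac{1}{6 O}$
$\left(587590 + Z{\left(B{\left(b{\left(5,0 \right)} \right)},f \right)}\right) + 1985711 = \left(587590 - \left(3 - \frac{1}{6 \cdot \frac{1375}{2}}\right)\right) + 1985711 = \left(587590 + \left(-3 + \frac{1}{6} \cdot \frac{2}{1375}\right)\right) + 1985711 = \left(587590 + \left(-3 + \frac{1}{4125}\right)\right) + 1985711 = \left(587590 - \frac{12374}{4125}\right) + 1985711 = \frac{2423796376}{4125} + 1985711 = \frac{10614854251}{4125}$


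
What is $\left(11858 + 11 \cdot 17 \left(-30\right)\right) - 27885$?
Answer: $-21637$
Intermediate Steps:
$\left(11858 + 11 \cdot 17 \left(-30\right)\right) - 27885 = \left(11858 + 187 \left(-30\right)\right) - 27885 = \left(11858 - 5610\right) - 27885 = 6248 - 27885 = -21637$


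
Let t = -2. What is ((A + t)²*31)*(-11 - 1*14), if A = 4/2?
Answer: 0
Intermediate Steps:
A = 2 (A = 4*(½) = 2)
((A + t)²*31)*(-11 - 1*14) = ((2 - 2)²*31)*(-11 - 1*14) = (0²*31)*(-11 - 14) = (0*31)*(-25) = 0*(-25) = 0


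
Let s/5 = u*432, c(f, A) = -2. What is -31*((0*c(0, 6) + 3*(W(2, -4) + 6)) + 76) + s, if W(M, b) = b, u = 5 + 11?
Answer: 32018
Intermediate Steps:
u = 16
s = 34560 (s = 5*(16*432) = 5*6912 = 34560)
-31*((0*c(0, 6) + 3*(W(2, -4) + 6)) + 76) + s = -31*((0*(-2) + 3*(-4 + 6)) + 76) + 34560 = -31*((0 + 3*2) + 76) + 34560 = -31*((0 + 6) + 76) + 34560 = -31*(6 + 76) + 34560 = -31*82 + 34560 = -2542 + 34560 = 32018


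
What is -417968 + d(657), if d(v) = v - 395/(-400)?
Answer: -33384801/80 ≈ -4.1731e+5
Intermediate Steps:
d(v) = 79/80 + v (d(v) = v - 395*(-1/400) = v + 79/80 = 79/80 + v)
-417968 + d(657) = -417968 + (79/80 + 657) = -417968 + 52639/80 = -33384801/80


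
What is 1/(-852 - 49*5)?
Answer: -1/1097 ≈ -0.00091158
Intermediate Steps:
1/(-852 - 49*5) = 1/(-852 - 245) = 1/(-1097) = -1/1097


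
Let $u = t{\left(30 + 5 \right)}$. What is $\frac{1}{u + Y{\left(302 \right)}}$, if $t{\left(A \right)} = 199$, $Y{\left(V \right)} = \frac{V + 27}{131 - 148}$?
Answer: $\frac{17}{3054} \approx 0.0055665$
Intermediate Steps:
$Y{\left(V \right)} = - \frac{27}{17} - \frac{V}{17}$ ($Y{\left(V \right)} = \frac{27 + V}{-17} = \left(27 + V\right) \left(- \frac{1}{17}\right) = - \frac{27}{17} - \frac{V}{17}$)
$u = 199$
$\frac{1}{u + Y{\left(302 \right)}} = \frac{1}{199 - \frac{329}{17}} = \frac{1}{\frac{3054}{17}} = \frac{17}{3054}$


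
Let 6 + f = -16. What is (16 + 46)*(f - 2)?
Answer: -1488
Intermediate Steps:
f = -22 (f = -6 - 16 = -22)
(16 + 46)*(f - 2) = (16 + 46)*(-22 - 2) = 62*(-24) = -1488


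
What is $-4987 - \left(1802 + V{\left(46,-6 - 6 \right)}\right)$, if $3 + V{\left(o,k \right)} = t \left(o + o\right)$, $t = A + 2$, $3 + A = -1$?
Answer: $-6602$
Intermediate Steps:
$A = -4$ ($A = -3 - 1 = -4$)
$t = -2$ ($t = -4 + 2 = -2$)
$V{\left(o,k \right)} = -3 - 4 o$ ($V{\left(o,k \right)} = -3 - 2 \left(o + o\right) = -3 - 2 \cdot 2 o = -3 - 4 o$)
$-4987 - \left(1802 + V{\left(46,-6 - 6 \right)}\right) = -4987 - \left(1799 - 184\right) = -4987 - 1615 = -6602$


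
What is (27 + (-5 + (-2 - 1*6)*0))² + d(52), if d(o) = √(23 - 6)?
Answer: 484 + √17 ≈ 488.12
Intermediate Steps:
d(o) = √17
(27 + (-5 + (-2 - 1*6)*0))² + d(52) = (27 + (-5 + (-2 - 1*6)*0))² + √17 = (27 + (-5 + (-2 - 6)*0))² + √17 = (27 + (-5 - 8*0))² + √17 = (27 + (-5 + 0))² + √17 = (27 - 5)² + √17 = 22² + √17 = 484 + √17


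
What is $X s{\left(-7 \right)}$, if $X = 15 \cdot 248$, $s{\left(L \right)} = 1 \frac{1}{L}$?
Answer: $- \frac{3720}{7} \approx -531.43$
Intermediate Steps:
$s{\left(L \right)} = \frac{1}{L}$
$X = 3720$
$X s{\left(-7 \right)} = \frac{3720}{-7} = 3720 \left(- \frac{1}{7}\right) = - \frac{3720}{7}$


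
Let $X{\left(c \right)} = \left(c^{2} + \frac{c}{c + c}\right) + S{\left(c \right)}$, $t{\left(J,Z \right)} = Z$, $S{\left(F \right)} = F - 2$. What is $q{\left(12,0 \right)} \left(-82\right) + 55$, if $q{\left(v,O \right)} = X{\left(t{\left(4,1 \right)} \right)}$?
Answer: $14$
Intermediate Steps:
$S{\left(F \right)} = -2 + F$ ($S{\left(F \right)} = F - 2 = -2 + F$)
$X{\left(c \right)} = - \frac{3}{2} + c + c^{2}$ ($X{\left(c \right)} = \left(c^{2} + \frac{c}{c + c}\right) + \left(-2 + c\right) = \left(c^{2} + \frac{c}{2 c}\right) + \left(-2 + c\right) = \left(c^{2} + \frac{1}{2 c} c\right) + \left(-2 + c\right) = \left(c^{2} + \frac{1}{2}\right) + \left(-2 + c\right) = \left(\frac{1}{2} + c^{2}\right) + \left(-2 + c\right) = - \frac{3}{2} + c + c^{2}$)
$q{\left(v,O \right)} = \frac{1}{2}$ ($q{\left(v,O \right)} = - \frac{3}{2} + 1 + 1^{2} = - \frac{3}{2} + 1 + 1 = \frac{1}{2}$)
$q{\left(12,0 \right)} \left(-82\right) + 55 = \frac{1}{2} \left(-82\right) + 55 = -41 + 55 = 14$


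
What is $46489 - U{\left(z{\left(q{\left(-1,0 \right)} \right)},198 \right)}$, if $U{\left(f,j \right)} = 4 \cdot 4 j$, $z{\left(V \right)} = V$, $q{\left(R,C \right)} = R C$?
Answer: $43321$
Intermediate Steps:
$q{\left(R,C \right)} = C R$
$U{\left(f,j \right)} = 16 j$
$46489 - U{\left(z{\left(q{\left(-1,0 \right)} \right)},198 \right)} = 46489 - 16 \cdot 198 = 46489 - 3168 = 43321$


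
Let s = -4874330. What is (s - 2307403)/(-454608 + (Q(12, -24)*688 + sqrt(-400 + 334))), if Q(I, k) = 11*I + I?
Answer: 425560770648/21067641227 + 2393911*I*sqrt(66)/42135282454 ≈ 20.2 + 0.00046157*I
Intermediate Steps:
Q(I, k) = 12*I
(s - 2307403)/(-454608 + (Q(12, -24)*688 + sqrt(-400 + 334))) = (-4874330 - 2307403)/(-454608 + ((12*12)*688 + sqrt(-400 + 334))) = -7181733/(-454608 + (144*688 + sqrt(-66))) = -7181733/(-454608 + (99072 + I*sqrt(66))) = -7181733/(-355536 + I*sqrt(66))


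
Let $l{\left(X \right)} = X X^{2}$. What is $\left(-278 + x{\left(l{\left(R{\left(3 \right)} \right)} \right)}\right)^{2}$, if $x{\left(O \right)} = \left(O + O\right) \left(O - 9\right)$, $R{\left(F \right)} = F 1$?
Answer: $481636$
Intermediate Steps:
$R{\left(F \right)} = F$
$l{\left(X \right)} = X^{3}$
$x{\left(O \right)} = 2 O \left(-9 + O\right)$
$\left(-278 + x{\left(l{\left(R{\left(3 \right)} \right)} \right)}\right)^{2} = \left(-278 + 2 \cdot 3^{3} \left(-9 + 3^{3}\right)\right)^{2} = \left(-278 + 2 \cdot 27 \left(-9 + 27\right)\right)^{2} = \left(-278 + 2 \cdot 27 \cdot 18\right)^{2} = \left(-278 + 972\right)^{2} = 694^{2} = 481636$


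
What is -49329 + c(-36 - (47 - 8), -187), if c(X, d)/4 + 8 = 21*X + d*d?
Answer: 84215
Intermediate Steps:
c(X, d) = -32 + 4*d² + 84*X (c(X, d) = -32 + 4*(21*X + d*d) = -32 + 4*(21*X + d²) = -32 + 4*(d² + 21*X) = -32 + (4*d² + 84*X) = -32 + 4*d² + 84*X)
-49329 + c(-36 - (47 - 8), -187) = -49329 + (-32 + 4*(-187)² + 84*(-36 - (47 - 8))) = -49329 + (-32 + 4*34969 + 84*(-36 - 1*39)) = -49329 + (-32 + 139876 + 84*(-36 - 39)) = -49329 + (-32 + 139876 + 84*(-75)) = -49329 + (-32 + 139876 - 6300) = -49329 + 133544 = 84215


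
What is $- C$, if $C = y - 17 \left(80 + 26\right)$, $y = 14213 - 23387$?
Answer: $10976$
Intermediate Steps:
$y = -9174$
$C = -10976$ ($C = -9174 - 17 \left(80 + 26\right) = -9174 - 17 \cdot 106 = -9174 - 1802 = -10976$)
$- C = \left(-1\right) \left(-10976\right) = 10976$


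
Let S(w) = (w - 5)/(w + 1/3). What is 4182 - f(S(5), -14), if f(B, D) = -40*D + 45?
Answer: 3577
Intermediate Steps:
S(w) = (-5 + w)/(⅓ + w) (S(w) = (-5 + w)/(w + ⅓) = (-5 + w)/(⅓ + w))
f(B, D) = 45 - 40*D
4182 - f(S(5), -14) = 4182 - (45 - 40*(-14)) = 4182 - (45 + 560) = 4182 - 1*605 = 4182 - 605 = 3577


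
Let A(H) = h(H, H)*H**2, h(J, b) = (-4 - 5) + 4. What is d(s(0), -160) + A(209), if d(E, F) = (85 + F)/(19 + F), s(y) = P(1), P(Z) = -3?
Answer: -10265010/47 ≈ -2.1840e+5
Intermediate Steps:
h(J, b) = -5 (h(J, b) = -9 + 4 = -5)
s(y) = -3
d(E, F) = (85 + F)/(19 + F)
A(H) = -5*H**2
d(s(0), -160) + A(209) = (85 - 160)/(19 - 160) - 5*209**2 = -75/(-141) - 5*43681 = -1/141*(-75) - 218405 = 25/47 - 218405 = -10265010/47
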